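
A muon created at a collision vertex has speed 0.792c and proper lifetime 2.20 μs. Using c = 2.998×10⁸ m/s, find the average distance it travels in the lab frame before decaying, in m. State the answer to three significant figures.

856 m

With β = 0.792, γ = 1/√(1 − 0.792²) = 1/√0.372736 = 1.6379.
Lab-frame lifetime: Δt = γτ = 1.6379 × 2.20 μs = 3.6034 μs.
Distance: d = vΔt = 0.792 × 2.998×10⁸ m/s × 3.6034×10^-6 s = 856 m.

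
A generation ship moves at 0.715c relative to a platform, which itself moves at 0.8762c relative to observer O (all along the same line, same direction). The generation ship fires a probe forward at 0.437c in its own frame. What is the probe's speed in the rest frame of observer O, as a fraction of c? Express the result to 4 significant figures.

Compose velocities in two stages. Stage 1 (into S'): u₁ = (0.437+0.715)/(1+0.437×0.715) = 0.87774.
Stage 2 (into S): u = (0.87774+0.8762)/(1+0.87774×0.8762) = 0.99144, so the speed is 0.9914c.

0.9914c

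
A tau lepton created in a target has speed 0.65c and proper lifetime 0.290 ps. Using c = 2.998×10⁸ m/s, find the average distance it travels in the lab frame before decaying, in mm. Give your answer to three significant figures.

With β = 0.65, γ = 1/√(1 − 0.65²) = 1/√0.5775 = 1.3159.
Lab-frame lifetime: Δt = γτ = 1.3159 × 0.290 ps = 0.38161 ps.
Distance: d = vΔt = 0.65 × 2.998×10⁸ m/s × 3.8161×10^-13 s = 7.44×10^-5 m = 0.0744 mm.

0.0744 mm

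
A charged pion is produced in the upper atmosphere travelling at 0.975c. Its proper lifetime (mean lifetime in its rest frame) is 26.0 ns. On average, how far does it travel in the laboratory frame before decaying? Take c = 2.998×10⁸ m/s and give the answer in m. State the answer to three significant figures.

γ = 1/√(1 − β²) = 1/√(1 − 0.950625) = 1/√0.049375 = 4.5004.
Lab-frame lifetime: Δt = γτ = 4.5004 × 26.0 ns = 117.01 ns.
Distance: d = vΔt = 0.975 × 2.998×10⁸ m/s × 1.1701×10^-7 s = 34.2 m.

34.2 m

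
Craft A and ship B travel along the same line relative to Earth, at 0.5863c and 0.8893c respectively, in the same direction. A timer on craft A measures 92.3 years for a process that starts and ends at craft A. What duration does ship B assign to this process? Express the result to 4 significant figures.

119.2 years

Transform craft A's velocity into ship B's frame: (0.5863 − 0.8893)/(1 − 0.5863·0.8893) = −0.303/0.47860341, so the relative speed is 0.63309c.
At |u| = 0.63309c, γ = (1 − 0.400803)^(−1/2) = 1.2919.
The clock on craft A records proper time, so ship B measures Δt = γΔτ = 1.2919 × 92.3 = 119.2 years.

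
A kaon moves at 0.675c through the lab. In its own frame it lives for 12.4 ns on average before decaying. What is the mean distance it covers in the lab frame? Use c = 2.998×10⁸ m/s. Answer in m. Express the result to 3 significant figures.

3.40 m

γ = 1/√(1 − β²) = 1/√(1 − 0.455625) = 1/√0.544375 = 1/0.737818 = 1.3553.
Lab-frame lifetime: Δt = γτ = 1.3553 × 12.4 ns = 16.806 ns.
Distance: d = vΔt = 0.675 × 2.998×10⁸ m/s × 1.6806×10^-8 s = 3.40 m.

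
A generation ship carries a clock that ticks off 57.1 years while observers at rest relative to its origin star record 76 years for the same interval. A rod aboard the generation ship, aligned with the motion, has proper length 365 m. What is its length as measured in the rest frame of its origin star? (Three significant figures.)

274 m

From Δt = γΔτ: γ = 76/57.1 = 1.331.
The rod contracts by the same γ: 365 m / 1.331 = 274 m.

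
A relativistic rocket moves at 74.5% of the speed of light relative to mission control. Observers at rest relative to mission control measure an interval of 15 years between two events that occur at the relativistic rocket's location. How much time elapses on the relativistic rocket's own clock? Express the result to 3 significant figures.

10.0 years

β² = 0.555025, so γ = 1/√0.444975 = 1.4991.
The moving clock records proper time: Δτ = Δt/γ = 15/1.4991 = 10.0 years.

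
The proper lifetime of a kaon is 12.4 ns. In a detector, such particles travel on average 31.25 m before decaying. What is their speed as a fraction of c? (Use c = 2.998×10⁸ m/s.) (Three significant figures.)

0.993c

Let x = d/(cτ) = 31.25 m / (2.998×10⁸ m/s × 1.240×10^-8 s) = 8.4061. Since d = βγcτ, x = βγ = β/√(1−β²).
Solving: β² = x²/(1+x²) = 70.6625/71.6625 = 0.986046, so β = 0.993.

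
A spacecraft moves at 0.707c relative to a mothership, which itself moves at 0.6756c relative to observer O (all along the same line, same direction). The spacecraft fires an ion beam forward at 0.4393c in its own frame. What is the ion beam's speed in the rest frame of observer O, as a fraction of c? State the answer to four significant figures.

First combine the ion beam and spacecraft (S''→S'): u₁ = (0.4393 + 0.707)/(1 + 0.4393×0.707) = 1.1463/1.3105851 = 0.87465.
Then combine with the mothership (S'→S): u = (0.87465 + 0.6756)/(1 + 0.87465×0.6756) = 1.55025/1.59091354 = 0.97444.

0.9744c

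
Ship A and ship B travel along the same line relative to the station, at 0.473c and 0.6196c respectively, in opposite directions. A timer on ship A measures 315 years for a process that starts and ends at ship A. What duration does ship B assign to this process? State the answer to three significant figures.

589 years

Speed of ship A in ship B's frame: u = (v_A + v_B)/(1 + v_A v_B/c²) = (0.473 + 0.6196)/(1 + 0.473×0.6196) = 1.0926/1.2930708 = 0.84497; |u| = 0.84497c.
γ for this relative speed: γ = 1/√(1 − 0.713974) = 1.8698.
The clock on ship A records proper time, so ship B measures Δt = γΔτ = 1.8698 × 315 = 589 years.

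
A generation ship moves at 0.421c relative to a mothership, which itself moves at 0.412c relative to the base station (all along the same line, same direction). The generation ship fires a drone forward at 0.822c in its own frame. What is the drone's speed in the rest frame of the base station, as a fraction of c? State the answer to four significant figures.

Apply u = (u'+v)/(1+u'v) twice. Drone in the mothership frame: (0.822+0.421)/(1+0.822·0.421) = 1.243/1.346062 = 0.92343c.
That velocity, transformed to the rest frame of the base station: (0.92343+0.412)/(1+0.92343·0.412) = 1.33543/1.38045316 = 0.96739c.

0.9674c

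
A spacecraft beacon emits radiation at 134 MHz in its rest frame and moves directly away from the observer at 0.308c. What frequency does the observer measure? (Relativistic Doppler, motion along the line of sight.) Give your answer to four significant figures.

97.47 MHz

Relativistic Doppler (source moving away): f_obs = f_src · √((1−β)/(1+β)).
With β = 0.308: factor = √(0.692/1.308) = 0.72736.
f_obs = 134 × 0.72736 = 97.47 MHz.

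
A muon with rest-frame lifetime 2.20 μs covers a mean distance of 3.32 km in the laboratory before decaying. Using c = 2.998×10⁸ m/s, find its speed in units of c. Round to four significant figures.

0.9808c

Let x = d/(cτ) = 3320 m / (2.998×10⁸ m/s × 2.200×10^-6 s) = 5.0337. Since d = βγcτ, x = βγ = β/√(1−β²).
Solving: β² = x²/(1+x²) = 25.3381/26.3381 = 0.962032, so β = 0.9808.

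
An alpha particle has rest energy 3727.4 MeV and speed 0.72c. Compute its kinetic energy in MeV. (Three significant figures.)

β² = 0.5184, so γ = 1/√0.4816 = 1.44098.
Kinetic energy: K = (γ − 1)mc² = (1.44098 − 1) × 3727.4 MeV = 0.44098 × 3727.4 = 1640 MeV.

1640 MeV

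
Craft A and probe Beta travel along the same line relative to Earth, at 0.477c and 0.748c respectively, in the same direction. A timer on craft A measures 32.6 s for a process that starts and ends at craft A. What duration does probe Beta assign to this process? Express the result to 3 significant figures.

The velocity of craft A relative to probe Beta is (0.477 − 0.748)c / (1 − 0.477×0.748) = −0.42133c; relative speed 0.42133c.
At |u| = 0.42133c, γ = (1 − 0.177519)^(−1/2) = 1.1026.
Craft A's interval is proper; time dilation gives Δt_B = γΔτ = 1.1026 × 32.6 s = 35.9 s.

35.9 s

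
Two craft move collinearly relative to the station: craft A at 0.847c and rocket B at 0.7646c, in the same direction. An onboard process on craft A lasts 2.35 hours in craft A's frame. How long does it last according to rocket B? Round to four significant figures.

The velocity of craft A relative to rocket B is (0.847 − 0.7646)c / (1 − 0.847×0.7646) = 0.23384c; relative speed 0.23384c.
At |u| = 0.23384c, γ = (1 − 0.0546811)^(−1/2) = 1.0285.
The clock on craft A records proper time, so rocket B measures Δt = γΔτ = 1.0285 × 2.35 = 2.417 hours.

2.417 hours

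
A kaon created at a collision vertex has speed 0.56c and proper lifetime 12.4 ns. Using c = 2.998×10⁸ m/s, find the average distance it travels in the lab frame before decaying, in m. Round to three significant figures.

With β = 0.56, γ = 1/√(1 − 0.56²) = 1/√0.6864 = 1.207.
Lab-frame lifetime: Δt = γτ = 1.207 × 12.4 ns = 14.967 ns.
Distance: d = vΔt = 0.56 × 2.998×10⁸ m/s × 1.4967×10^-8 s = 2.51 m.

2.51 m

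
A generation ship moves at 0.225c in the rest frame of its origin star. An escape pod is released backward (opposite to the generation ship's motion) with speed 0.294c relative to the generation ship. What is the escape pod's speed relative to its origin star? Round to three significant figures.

0.0739c

In units of c, u = (u' + v)/(1 + u'v) with u' = −0.294 and v = 0.225.
Numerator: −0.294 + 0.225 = −0.069. Denominator: 1 + (−0.294)(0.225) = 0.93385.
u = −0.069/0.93385 = −0.073888, so the speed is 0.0739c.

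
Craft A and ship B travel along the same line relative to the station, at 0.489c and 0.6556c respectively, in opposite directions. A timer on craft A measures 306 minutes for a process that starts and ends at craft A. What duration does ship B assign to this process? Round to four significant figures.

613.5 minutes

Transform craft A's velocity into ship B's frame: (0.489 + 0.6556)/(1 + 0.489·0.6556) = 1.1446/1.3205884, so the relative speed is 0.86673c.
γ for this relative speed: γ = 1/√(1 − 0.751221) = 2.0049.
Craft A's interval is proper; time dilation gives Δt_B = γΔτ = 2.0049 × 306 minutes = 613.5 minutes.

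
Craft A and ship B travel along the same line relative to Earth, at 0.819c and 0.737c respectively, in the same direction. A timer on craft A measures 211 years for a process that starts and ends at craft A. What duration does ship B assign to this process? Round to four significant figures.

215.7 years

Speed of craft A in ship B's frame: u = (v_A − v_B)/(1 − v_A v_B/c²) = (0.819 − 0.737)/(1 − 0.819×0.737) = 0.082/0.396397 = 0.20686; |u| = 0.20686c.
γ for this relative speed: γ = 1/√(1 − 0.0427911) = 1.0221.
Craft A's interval is proper; time dilation gives Δt_B = γΔτ = 1.0221 × 211 years = 215.7 years.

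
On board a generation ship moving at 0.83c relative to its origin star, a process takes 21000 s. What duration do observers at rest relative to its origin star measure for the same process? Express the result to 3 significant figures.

γ = 1/√(1 − β²) = 1/√(1 − 0.6889) = 1/√0.3111 = 1/0.557763 = 1.7929.
The onboard clock measures proper time, so the interval in the rest frame of its origin star is dilated: Δt = γ·Δτ = 1.7929 × 21000 s = 37700 s.

37700 s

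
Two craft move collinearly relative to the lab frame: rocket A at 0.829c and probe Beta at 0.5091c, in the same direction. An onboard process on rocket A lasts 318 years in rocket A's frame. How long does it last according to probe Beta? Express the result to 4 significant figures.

381.8 years

Speed of rocket A in probe Beta's frame: u = (v_A − v_B)/(1 − v_A v_B/c²) = (0.829 − 0.5091)/(1 − 0.829×0.5091) = 0.3199/0.5779561 = 0.5535; |u| = 0.5535c.
γ for this relative speed: γ = 1/√(1 − 0.306362) = 1.2007.
Rocket A's interval is proper; time dilation gives Δt_B = γΔτ = 1.2007 × 318 years = 381.8 years.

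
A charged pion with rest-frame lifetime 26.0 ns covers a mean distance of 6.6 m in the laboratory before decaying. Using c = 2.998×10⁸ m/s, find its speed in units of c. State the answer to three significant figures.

Lab distance = (lab lifetime)·v = γτ·βc, so βγ = d/(cτ) = 6.600/(2.998×10⁸ × 2.600×10^-8) = 0.84672.
With βγ = 0.84672: γ² = 1 + (βγ)² = 1.716935, and β = (βγ)/γ = 0.84672/1.31032 = 0.646.

0.646c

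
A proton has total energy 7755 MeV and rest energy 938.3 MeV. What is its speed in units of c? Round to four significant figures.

0.9927c

Total energy E = γmc² gives γ = 7755/938.3 = 8.2649.
Hence β = √(1 − 1/γ²) = √(1 − 0.0146395) = √0.9853605 = 0.9927.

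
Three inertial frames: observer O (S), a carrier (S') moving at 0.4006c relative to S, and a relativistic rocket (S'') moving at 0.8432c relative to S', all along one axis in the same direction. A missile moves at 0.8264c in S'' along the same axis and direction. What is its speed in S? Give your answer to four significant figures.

0.9931c

Apply u = (u'+v)/(1+u'v) twice. Missile in the carrier frame: (0.8264+0.8432)/(1+0.8264·0.8432) = 1.6696/1.69682048 = 0.98396c.
That velocity, transformed to the rest frame of observer O: (0.98396+0.4006)/(1+0.98396·0.4006) = 1.38456/1.394174376 = 0.9931c.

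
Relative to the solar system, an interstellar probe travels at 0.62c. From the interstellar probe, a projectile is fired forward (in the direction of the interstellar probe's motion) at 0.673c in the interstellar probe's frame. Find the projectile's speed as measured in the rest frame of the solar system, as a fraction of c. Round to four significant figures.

Relativistic velocity addition: u = (u' + v)/(1 + u'v/c²), with u' = 0.673c and v = 0.62c.
Numerator: 0.673 + 0.62 = 1.293. Denominator: 1 + (0.673)(0.62) = 1.41726.
u = 1.293/1.41726 = 0.91232, so the speed is 0.9123c.

0.9123c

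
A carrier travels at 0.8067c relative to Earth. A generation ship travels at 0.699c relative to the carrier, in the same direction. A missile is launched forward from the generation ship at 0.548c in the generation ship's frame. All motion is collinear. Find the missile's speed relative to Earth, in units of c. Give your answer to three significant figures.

First combine the missile and generation ship (S''→S'): u₁ = (0.548 + 0.699)/(1 + 0.548×0.699) = 1.247/1.383052 = 0.90163.
Then combine with the carrier (S'→S): u = (0.90163 + 0.8067)/(1 + 0.90163×0.8067) = 1.70833/1.727344921 = 0.98899.

0.989c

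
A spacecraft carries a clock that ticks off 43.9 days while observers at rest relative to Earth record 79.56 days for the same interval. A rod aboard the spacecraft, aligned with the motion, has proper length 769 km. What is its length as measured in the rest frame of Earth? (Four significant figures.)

424.3 km

From Δt = γΔτ: γ = 79.56/43.9 = 1.8123.
The rod contracts by the same γ: 769 km / 1.8123 = 424.3 km.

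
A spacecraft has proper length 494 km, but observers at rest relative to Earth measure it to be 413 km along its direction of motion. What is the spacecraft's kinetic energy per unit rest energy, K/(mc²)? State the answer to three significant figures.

0.196

From L = L₀/γ: γ = 494/413 = 1.19613.
Since K = (γ−1)mc², K/(mc²) = 1.19613 − 1 = 0.196.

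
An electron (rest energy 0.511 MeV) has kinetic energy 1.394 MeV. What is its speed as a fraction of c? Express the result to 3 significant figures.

0.963c

K = (γ−1)mc², so γ = 1 + 1.394/0.511 = 3.728.
Then v/c = √(1 − γ⁻²) = √(1 − 0.0719529) = √0.9280471 = 0.963.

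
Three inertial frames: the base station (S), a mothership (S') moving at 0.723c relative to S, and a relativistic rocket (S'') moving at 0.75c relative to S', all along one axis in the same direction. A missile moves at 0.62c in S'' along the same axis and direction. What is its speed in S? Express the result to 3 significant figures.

0.989c

Apply u = (u'+v)/(1+u'v) twice. Missile in the mothership frame: (0.62+0.75)/(1+0.62·0.75) = 1.37/1.465 = 0.93515c.
That velocity, transformed to the rest frame of the base station: (0.93515+0.723)/(1+0.93515·0.723) = 1.65815/1.67611345 = 0.98928c.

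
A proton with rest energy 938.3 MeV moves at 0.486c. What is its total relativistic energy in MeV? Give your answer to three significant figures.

1070 MeV

γ = 1/√(1 − β²) = 1/√(1 − 0.236196) = 1/√0.763804 = 1/0.873959 = 1.1442.
Total energy: E = γmc² = 1.1442 × 938.3 MeV = 1070 MeV.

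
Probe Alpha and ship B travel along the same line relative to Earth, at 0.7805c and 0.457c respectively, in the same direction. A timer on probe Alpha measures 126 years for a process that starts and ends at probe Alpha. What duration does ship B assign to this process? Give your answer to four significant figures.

Transform probe Alpha's velocity into ship B's frame: (0.7805 − 0.457)/(1 − 0.7805·0.457) = 0.3235/0.6433115, so the relative speed is 0.50287c.
γ for this relative speed: γ = 1/√(1 − 0.252878) = 1.1569.
Probe Alpha's interval is proper; time dilation gives Δt_B = γΔτ = 1.1569 × 126 years = 145.8 years.

145.8 years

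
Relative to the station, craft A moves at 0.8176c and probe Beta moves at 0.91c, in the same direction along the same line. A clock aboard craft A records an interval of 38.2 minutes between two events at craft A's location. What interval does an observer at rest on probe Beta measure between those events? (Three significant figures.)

Speed of craft A in probe Beta's frame: u = (v_A − v_B)/(1 − v_A v_B/c²) = (0.8176 − 0.91)/(1 − 0.8176×0.91) = −0.0924/0.255984 = −0.36096; |u| = 0.36096c.
γ for this relative speed: γ = 1/√(1 − 0.130292) = 1.0723.
Craft A's interval is proper; time dilation gives Δt_B = γΔτ = 1.0723 × 38.2 minutes = 41.0 minutes.

41.0 minutes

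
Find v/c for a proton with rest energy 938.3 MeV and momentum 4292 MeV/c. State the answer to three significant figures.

βγ = pc/(mc²) = 4292/938.3 = 4.5742.
Since γ² = 1 + (βγ)² = 21.9233, γ = √21.9233 = 4.68223, and β = (βγ)/γ = 4.5742/4.68223 = 0.977.

0.977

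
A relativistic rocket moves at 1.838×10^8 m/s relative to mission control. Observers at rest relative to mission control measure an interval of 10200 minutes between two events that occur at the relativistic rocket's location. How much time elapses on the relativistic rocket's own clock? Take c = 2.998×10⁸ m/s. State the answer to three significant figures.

8060 minutes

β = v/c = (1.838×10^8 m/s)/(2.998×10⁸ m/s) = 0.613075.
With β = 0.613075, γ = 1/√(1 − 0.613075²) = 1/√0.624139 = 1.2658.
The moving clock records proper time: Δτ = Δt/γ = 10200/1.2658 = 8060 minutes.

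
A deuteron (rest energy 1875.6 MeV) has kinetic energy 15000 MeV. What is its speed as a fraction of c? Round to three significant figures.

0.994c

γ = 1 + K/(mc²) = 1 + 15000/1875.6 = 8.9974.
β = √(1 − 1/γ²) = √(1 − 0.0123528) = √0.9876472 = 0.994.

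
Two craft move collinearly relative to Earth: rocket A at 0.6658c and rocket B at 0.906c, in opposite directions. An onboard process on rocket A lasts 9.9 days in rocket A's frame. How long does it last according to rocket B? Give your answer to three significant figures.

50.3 days

Speed of rocket A in rocket B's frame: u = (v_A + v_B)/(1 + v_A v_B/c²) = (0.6658 + 0.906)/(1 + 0.6658×0.906) = 1.5718/1.6032148 = 0.98041; |u| = 0.98041c.
At |u| = 0.98041c, γ = (1 − 0.961204)^(−1/2) = 5.077.
Rocket A's interval is proper; time dilation gives Δt_B = γΔτ = 5.077 × 9.9 days = 50.3 days.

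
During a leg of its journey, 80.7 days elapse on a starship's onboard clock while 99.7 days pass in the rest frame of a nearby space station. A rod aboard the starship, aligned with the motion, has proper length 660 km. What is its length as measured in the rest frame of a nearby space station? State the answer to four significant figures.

534.2 km

The time-dilation ratio gives γ = 99.7/80.7 = 1.23544.
L = L₀/γ = 660/1.23544 = 534.2 km.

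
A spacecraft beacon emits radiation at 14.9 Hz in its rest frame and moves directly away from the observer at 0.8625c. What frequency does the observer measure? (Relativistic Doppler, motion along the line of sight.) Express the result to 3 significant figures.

4.05 Hz

Relativistic Doppler (source moving away): f_obs = f_src · √((1−β)/(1+β)).
With β = 0.8625: factor = √(0.1375/1.8625) = 0.27171.
f_obs = 14.9 × 0.27171 = 4.05 Hz.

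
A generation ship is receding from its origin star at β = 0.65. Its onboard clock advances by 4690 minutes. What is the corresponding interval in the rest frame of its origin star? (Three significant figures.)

With β = 0.65, γ = 1/√(1 − 0.65²) = 1/√0.5775 = 1.3159.
The onboard clock measures proper time, so the interval in the rest frame of its origin star is dilated: Δt = γ·Δτ = 1.3159 × 4690 minutes = 6170 minutes.

6170 minutes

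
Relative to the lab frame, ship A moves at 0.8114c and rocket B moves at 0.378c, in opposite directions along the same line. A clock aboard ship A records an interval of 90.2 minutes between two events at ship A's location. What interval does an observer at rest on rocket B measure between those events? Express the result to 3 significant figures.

218 minutes

Speed of ship A in rocket B's frame: u = (v_A + v_B)/(1 + v_A v_B/c²) = (0.8114 + 0.378)/(1 + 0.8114×0.378) = 1.1894/1.3067092 = 0.91023; |u| = 0.91023c.
γ for this relative speed: γ = 1/√(1 − 0.828519) = 2.4149.
Ship A's interval is proper; time dilation gives Δt_B = γΔτ = 2.4149 × 90.2 minutes = 218 minutes.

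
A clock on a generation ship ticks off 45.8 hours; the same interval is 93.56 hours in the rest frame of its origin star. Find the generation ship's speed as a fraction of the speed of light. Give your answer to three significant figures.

0.872c

γ = Δt/Δτ = 93.56/45.8 = 2.0428.
β = √(1 − 1/γ²) = √(1 − 0.239634) = √0.760366 = 0.872.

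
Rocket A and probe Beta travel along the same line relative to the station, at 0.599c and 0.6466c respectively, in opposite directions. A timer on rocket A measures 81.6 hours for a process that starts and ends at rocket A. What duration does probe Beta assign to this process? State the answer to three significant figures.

Transform rocket A's velocity into probe Beta's frame: (0.599 + 0.6466)/(1 + 0.599·0.6466) = 1.2456/1.3873134, so the relative speed is 0.89785c.
At |u| = 0.89785c, γ = (1 − 0.806135)^(−1/2) = 2.2712.
Rocket A's interval is proper; time dilation gives Δt_B = γΔτ = 2.2712 × 81.6 hours = 185 hours.

185 hours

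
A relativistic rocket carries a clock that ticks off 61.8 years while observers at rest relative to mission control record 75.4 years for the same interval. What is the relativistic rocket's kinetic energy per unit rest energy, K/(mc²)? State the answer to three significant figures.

0.220

From Δt = γΔτ: γ = 75.4/61.8 = 1.22006.
Since K = (γ−1)mc², K/(mc²) = 1.22006 − 1 = 0.220.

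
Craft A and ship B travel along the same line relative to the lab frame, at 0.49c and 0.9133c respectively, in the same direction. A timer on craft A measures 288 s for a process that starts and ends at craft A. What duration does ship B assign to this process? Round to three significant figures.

448 s

The velocity of craft A relative to ship B is (0.49 − 0.9133)c / (1 − 0.49×0.9133) = −0.76618c; relative speed 0.76618c.
γ for this relative speed: γ = 1/√(1 − 0.587032) = 1.5561.
The clock on craft A records proper time, so ship B measures Δt = γΔτ = 1.5561 × 288 = 448 s.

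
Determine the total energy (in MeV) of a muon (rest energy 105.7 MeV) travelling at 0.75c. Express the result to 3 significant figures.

γ = 1/√(1 − β²) = 1/√(1 − 0.5625) = 1/√0.4375 = 1/0.661438 = 1.5119.
Total energy: E = γmc² = 1.5119 × 105.7 MeV = 160 MeV.

160 MeV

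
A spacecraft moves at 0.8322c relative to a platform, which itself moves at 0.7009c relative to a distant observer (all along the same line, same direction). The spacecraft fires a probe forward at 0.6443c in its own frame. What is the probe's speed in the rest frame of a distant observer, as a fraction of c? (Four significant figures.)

First combine the probe and spacecraft (S''→S'): u₁ = (0.6443 + 0.8322)/(1 + 0.6443×0.8322) = 1.4765/1.53618646 = 0.96115.
Then combine with the platform (S'→S): u = (0.96115 + 0.7009)/(1 + 0.96115×0.7009) = 1.66205/1.673670035 = 0.99306.

0.9931c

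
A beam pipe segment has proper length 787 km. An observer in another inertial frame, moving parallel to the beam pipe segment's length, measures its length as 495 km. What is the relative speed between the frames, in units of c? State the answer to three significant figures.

Length contraction gives γ = L₀/L = 787/495 = 1.5899.
β = √(1 − 1/γ²) = √0.604396 = 0.777.

0.777c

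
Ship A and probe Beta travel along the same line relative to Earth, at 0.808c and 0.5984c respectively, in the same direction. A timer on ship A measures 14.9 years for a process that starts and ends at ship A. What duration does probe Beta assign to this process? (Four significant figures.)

The velocity of ship A relative to probe Beta is (0.808 − 0.5984)c / (1 − 0.808×0.5984) = 0.40581c; relative speed 0.40581c.
At |u| = 0.40581c, γ = (1 − 0.164682)^(−1/2) = 1.0941.
Ship A's interval is proper; time dilation gives Δt_B = γΔτ = 1.0941 × 14.9 years = 16.30 years.

16.30 years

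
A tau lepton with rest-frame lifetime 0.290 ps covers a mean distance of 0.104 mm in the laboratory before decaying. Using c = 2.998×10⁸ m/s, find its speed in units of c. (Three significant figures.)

0.767c

d = βγcτ ⇒ βγ = d/(cτ) = 1.040×10^-4 m / (8.6942×10^-5 m) = 1.1962.
β = (βγ)/√(1+(βγ)²) = 1.1962/√2.43089 = 0.767.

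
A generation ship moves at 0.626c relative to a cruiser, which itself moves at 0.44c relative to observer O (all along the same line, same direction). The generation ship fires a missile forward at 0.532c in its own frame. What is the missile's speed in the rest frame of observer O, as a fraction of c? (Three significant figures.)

Apply u = (u'+v)/(1+u'v) twice. Missile in the cruiser frame: (0.532+0.626)/(1+0.532·0.626) = 1.158/1.333032 = 0.8687c.
That velocity, transformed to the rest frame of observer O: (0.8687+0.44)/(1+0.8687·0.44) = 1.3087/1.382228 = 0.9468c.

0.947c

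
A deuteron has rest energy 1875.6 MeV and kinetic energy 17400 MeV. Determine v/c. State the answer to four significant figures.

K = (γ−1)mc², so γ = 1 + 17400/1875.6 = 10.277.
Then v/c = √(1 − γ⁻²) = √(1 − 0.0094682) = √0.9905318 = 0.9953.

0.9953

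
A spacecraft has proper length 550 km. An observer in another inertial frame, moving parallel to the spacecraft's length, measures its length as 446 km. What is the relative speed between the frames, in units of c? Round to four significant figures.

0.5852c

Length contraction gives γ = L₀/L = 550/446 = 1.2332.
β = √(1 − 1/γ²) = √0.342444 = 0.5852.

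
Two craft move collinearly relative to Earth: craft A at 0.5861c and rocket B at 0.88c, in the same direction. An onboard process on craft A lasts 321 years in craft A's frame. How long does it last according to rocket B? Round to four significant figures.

403.9 years

Speed of craft A in rocket B's frame: u = (v_A − v_B)/(1 − v_A v_B/c²) = (0.5861 − 0.88)/(1 − 0.5861×0.88) = −0.2939/0.484232 = −0.60694; |u| = 0.60694c.
γ for this relative speed: γ = 1/√(1 − 0.368376) = 1.2583.
The clock on craft A records proper time, so rocket B measures Δt = γΔτ = 1.2583 × 321 = 403.9 years.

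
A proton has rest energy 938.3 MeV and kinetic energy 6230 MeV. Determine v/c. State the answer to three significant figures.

K = (γ−1)mc², so γ = 1 + 6230/938.3 = 7.6397.
Then v/c = √(1 − γ⁻²) = √(1 − 0.0171336) = √0.9828664 = 0.991.

0.991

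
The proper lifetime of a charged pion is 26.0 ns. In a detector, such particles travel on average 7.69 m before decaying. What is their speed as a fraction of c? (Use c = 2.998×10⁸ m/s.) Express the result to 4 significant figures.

Lab distance = (lab lifetime)·v = γτ·βc, so βγ = d/(cτ) = 7.690/(2.998×10⁸ × 2.600×10^-8) = 0.98656.
With βγ = 0.98656: γ² = 1 + (βγ)² = 1.973301, and β = (βγ)/γ = 0.98656/1.40474 = 0.7023.

0.7023c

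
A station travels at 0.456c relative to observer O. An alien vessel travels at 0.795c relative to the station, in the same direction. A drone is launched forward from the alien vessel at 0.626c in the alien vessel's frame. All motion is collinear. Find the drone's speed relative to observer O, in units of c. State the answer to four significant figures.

0.9806c

Apply u = (u'+v)/(1+u'v) twice. Drone in the station frame: (0.626+0.795)/(1+0.626·0.795) = 1.421/1.49767 = 0.94881c.
That velocity, transformed to the rest frame of observer O: (0.94881+0.456)/(1+0.94881·0.456) = 1.40481/1.43265736 = 0.98056c.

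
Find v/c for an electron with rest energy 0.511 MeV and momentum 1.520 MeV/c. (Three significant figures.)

0.948

βγ = pc/(mc²) = 1.520/0.511 = 2.9746.
Since γ² = 1 + (βγ)² = 9.84825, γ = √9.84825 = 3.13819, and β = (βγ)/γ = 2.9746/3.13819 = 0.948.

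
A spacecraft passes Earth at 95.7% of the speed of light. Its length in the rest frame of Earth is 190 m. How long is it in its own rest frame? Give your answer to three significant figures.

β² = 0.915849, so γ = 1/√0.084151 = 3.4472.
Proper length: L₀ = γ·L = 3.4472 × 190 = 655 m.

655 m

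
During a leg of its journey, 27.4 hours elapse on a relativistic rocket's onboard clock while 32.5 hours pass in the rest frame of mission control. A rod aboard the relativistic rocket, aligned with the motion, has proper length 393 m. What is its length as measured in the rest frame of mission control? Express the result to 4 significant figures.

γ = Δt/Δτ = 32.5/27.4 = 1.18613.
L = L₀/γ = 393/1.18613 = 331.3 m.

331.3 m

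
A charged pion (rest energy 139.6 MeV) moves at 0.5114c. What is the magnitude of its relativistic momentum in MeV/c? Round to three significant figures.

γ = 1/√(1 − β²) = 1/√(1 − 0.26152996) = 1/√0.73847004 = 1/0.859343 = 1.1637.
Momentum: p = γβ·mc = 1.1637 × 0.5114 × 139.6 MeV/c = 83.1 MeV/c.

83.1 MeV/c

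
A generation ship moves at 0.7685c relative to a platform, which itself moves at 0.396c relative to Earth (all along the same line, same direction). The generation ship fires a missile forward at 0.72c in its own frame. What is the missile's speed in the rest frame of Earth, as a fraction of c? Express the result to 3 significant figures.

0.982c

First combine the missile and generation ship (S''→S'): u₁ = (0.72 + 0.7685)/(1 + 0.72×0.7685) = 1.4885/1.55332 = 0.95827.
Then combine with the platform (S'→S): u = (0.95827 + 0.396)/(1 + 0.95827×0.396) = 1.35427/1.37947492 = 0.98173.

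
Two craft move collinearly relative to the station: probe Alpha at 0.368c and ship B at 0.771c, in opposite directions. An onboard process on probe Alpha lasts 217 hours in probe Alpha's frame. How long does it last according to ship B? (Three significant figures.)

470 hours

The velocity of probe Alpha relative to ship B is (0.368 + 0.771)c / (1 + 0.368×0.771) = 0.88726c; relative speed 0.88726c.
γ for this relative speed: γ = 1/√(1 − 0.78723) = 2.1679.
Probe Alpha's interval is proper; time dilation gives Δt_B = γΔτ = 2.1679 × 217 hours = 470 hours.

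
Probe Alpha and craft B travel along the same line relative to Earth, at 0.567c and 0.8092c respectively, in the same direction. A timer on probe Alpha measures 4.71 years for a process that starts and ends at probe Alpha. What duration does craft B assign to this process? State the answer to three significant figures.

5.27 years

Transform probe Alpha's velocity into craft B's frame: (0.567 − 0.8092)/(1 − 0.567·0.8092) = −0.2422/0.5411836, so the relative speed is 0.44754c.
γ for this relative speed: γ = 1/√(1 − 0.200292) = 1.1182.
Probe Alpha's interval is proper; time dilation gives Δt_B = γΔτ = 1.1182 × 4.71 years = 5.27 years.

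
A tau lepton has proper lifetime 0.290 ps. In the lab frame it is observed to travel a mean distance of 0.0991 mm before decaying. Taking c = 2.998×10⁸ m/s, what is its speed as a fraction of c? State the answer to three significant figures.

0.752c

Lab distance = (lab lifetime)·v = γτ·βc, so βγ = d/(cτ) = 9.910×10^-5/(2.998×10⁸ × 2.900×10^-13) = 1.1398.
With βγ = 1.1398: γ² = 1 + (βγ)² = 2.29914, and β = (βγ)/γ = 1.1398/1.51629 = 0.752.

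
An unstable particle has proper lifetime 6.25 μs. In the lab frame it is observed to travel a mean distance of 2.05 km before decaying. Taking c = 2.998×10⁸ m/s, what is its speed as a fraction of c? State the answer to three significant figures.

d = βγcτ ⇒ βγ = d/(cτ) = 2050 m / (1873.75 m) = 1.0941.
β = (βγ)/√(1+(βγ)²) = 1.0941/√2.19705 = 0.738.

0.738c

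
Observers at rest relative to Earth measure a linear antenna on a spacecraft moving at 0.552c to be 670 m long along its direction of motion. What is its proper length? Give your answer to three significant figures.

γ = 1/√(1 − β²) = 1/√(1 − 0.304704) = 1/√0.695296 = 1/0.833844 = 1.1993.
Proper length: L₀ = γ·L = 1.1993 × 670 = 804 m.

804 m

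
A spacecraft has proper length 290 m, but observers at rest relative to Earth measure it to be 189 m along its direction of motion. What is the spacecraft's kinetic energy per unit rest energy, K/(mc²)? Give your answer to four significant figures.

0.5344

From L = L₀/γ: γ = 290/189 = 1.53439.
Since K = (γ−1)mc², K/(mc²) = 1.53439 − 1 = 0.5344.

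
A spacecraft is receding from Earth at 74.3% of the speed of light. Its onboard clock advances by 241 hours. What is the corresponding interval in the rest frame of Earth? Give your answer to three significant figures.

γ = 1/√(1 − β²) = 1/√(1 − 0.552049) = 1/√0.447951 = 1/0.669291 = 1.4941.
Time dilation: Δt = γ·Δτ = 1.4941 × 241 = 360 hours.

360 hours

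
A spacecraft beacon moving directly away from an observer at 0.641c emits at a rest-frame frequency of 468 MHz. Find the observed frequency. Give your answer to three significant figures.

219 MHz

Relativistic Doppler (source moving away): f_obs = f_src · √((1−β)/(1+β)).
With β = 0.641: factor = √(0.359/1.641) = 0.46773.
f_obs = 468 × 0.46773 = 219 MHz.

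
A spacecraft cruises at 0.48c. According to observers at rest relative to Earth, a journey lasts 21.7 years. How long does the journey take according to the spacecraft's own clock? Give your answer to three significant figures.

19.0 years

Lorentz factor: γ = (1 − 0.2304)^(−1/2) = 1.1399.
The moving clock records proper time: Δτ = Δt/γ = 21.7/1.1399 = 19.0 years.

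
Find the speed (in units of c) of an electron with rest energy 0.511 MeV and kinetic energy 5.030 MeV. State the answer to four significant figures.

0.9957c

γ = 1 + K/(mc²) = 1 + 5.030/0.511 = 10.843.
β = √(1 − 1/γ²) = √(1 − 0.00850552) = √0.99149448 = 0.9957.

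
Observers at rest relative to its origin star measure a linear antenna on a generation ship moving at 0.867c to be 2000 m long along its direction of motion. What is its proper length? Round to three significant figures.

4010 m

γ = 1/√(1 − β²) = 1/√(1 − 0.751689) = 1/√0.248311 = 1/0.498308 = 2.0068.
Proper length: L₀ = γ·L = 2.0068 × 2000 = 4010 m.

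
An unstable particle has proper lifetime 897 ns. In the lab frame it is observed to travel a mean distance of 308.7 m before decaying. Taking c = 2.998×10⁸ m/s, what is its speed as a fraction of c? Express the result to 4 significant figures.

d = βγcτ ⇒ βγ = d/(cτ) = 308.7 m / (268.9206 m) = 1.1479.
β = (βγ)/√(1+(βγ)²) = 1.1479/√2.31767 = 0.7540.

0.7540c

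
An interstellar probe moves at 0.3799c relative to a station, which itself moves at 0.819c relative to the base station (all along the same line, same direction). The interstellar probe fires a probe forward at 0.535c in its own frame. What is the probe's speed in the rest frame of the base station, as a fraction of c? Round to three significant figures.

Apply u = (u'+v)/(1+u'v) twice. Probe in the station frame: (0.535+0.3799)/(1+0.535·0.3799) = 0.9149/1.2032465 = 0.76036c.
That velocity, transformed to the rest frame of the base station: (0.76036+0.819)/(1+0.76036·0.819) = 1.57936/1.62273484 = 0.97327c.

0.973c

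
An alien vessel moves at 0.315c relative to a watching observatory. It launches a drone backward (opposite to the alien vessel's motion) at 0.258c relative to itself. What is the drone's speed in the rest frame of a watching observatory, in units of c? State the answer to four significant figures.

0.06204c

Relativistic velocity addition: u = (u' + v)/(1 + u'v/c²), with u' = −0.258c and v = 0.315c.
Numerator: −0.258 + 0.315 = 0.057. Denominator: 1 + (−0.258)(0.315) = 0.91873.
u = 0.057/0.91873 = 0.062042, so the speed is 0.06204c.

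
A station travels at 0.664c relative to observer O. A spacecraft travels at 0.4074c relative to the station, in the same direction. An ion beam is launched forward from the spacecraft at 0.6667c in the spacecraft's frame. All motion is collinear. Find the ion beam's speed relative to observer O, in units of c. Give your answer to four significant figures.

0.9666c

Compose velocities in two stages. Stage 1 (into S'): u₁ = (0.6667+0.4074)/(1+0.6667×0.4074) = 0.84467.
Stage 2 (into S): u = (0.84467+0.664)/(1+0.84467×0.664) = 0.96656, so the speed is 0.9666c.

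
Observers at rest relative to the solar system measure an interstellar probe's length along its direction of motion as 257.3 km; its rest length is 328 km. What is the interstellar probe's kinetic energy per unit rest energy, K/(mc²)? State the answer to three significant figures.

0.275

Length contraction gives γ = L₀/L = 328/257.3 = 1.27478.
K/(mc²) = γ − 1 = 1.27478 − 1 = 0.275.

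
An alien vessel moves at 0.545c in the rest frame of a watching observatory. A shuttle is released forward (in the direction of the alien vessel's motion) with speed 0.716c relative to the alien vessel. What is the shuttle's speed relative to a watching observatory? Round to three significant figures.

0.907c

Relativistic velocity addition: u = (u' + v)/(1 + u'v/c²), with u' = 0.716c and v = 0.545c.
Numerator: 0.716 + 0.545 = 1.261. Denominator: 1 + (0.716)(0.545) = 1.39022.
u = 1.261/1.39022 = 0.90705, so the speed is 0.907c.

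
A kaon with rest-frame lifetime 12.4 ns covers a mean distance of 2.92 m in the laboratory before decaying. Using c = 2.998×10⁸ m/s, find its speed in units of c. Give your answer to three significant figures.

0.618c

Let x = d/(cτ) = 2.920 m / (2.998×10⁸ m/s × 1.240×10^-8 s) = 0.78547. Since d = βγcτ, x = βγ = β/√(1−β²).
Solving: β² = x²/(1+x²) = 0.616963/1.616963 = 0.381557, so β = 0.618.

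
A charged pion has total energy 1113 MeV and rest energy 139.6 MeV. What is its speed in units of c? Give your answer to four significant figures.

0.9921c

Total energy E = γmc² gives γ = 1113/139.6 = 7.9728.
Hence β = √(1 − 1/γ²) = √(1 − 0.0157318) = √0.9842682 = 0.9921.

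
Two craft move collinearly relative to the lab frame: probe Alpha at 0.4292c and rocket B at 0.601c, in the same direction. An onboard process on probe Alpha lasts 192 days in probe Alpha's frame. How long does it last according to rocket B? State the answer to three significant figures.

197 days

Transform probe Alpha's velocity into rocket B's frame: (0.4292 − 0.601)/(1 − 0.4292·0.601) = −0.1718/0.7420508, so the relative speed is 0.23152c.
γ for this relative speed: γ = 1/√(1 − 0.0536015) = 1.0279.
The clock on probe Alpha records proper time, so rocket B measures Δt = γΔτ = 1.0279 × 192 = 197 days.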